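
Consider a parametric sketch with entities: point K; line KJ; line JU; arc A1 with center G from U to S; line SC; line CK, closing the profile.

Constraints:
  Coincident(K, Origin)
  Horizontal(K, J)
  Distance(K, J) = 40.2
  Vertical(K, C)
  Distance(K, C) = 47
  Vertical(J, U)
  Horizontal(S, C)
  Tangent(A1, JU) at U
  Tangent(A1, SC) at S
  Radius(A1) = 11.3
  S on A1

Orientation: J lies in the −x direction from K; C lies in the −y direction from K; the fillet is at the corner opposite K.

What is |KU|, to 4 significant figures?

53.76

K is at the origin; KJ is horizontal with |KJ| = 40.2 and J on the −x side, so J = (-40.20, 0.000). KC is vertical with |KC| = 47.0 and C on the −y side, so C = (0.000, -47.00). The virtual corner opposite K is at (-40.20, -47.00). A1 meets JU tangentially, so GU is at right angles to JU and the tangent condition forces GS to be normal to SC, with radius 11.3, so the center G sits 11.3 in from both sides at G = (-28.90, -35.70). That places the tangent points at U = (-40.20, -35.70) on JU and S = (-28.90, -47.00) on SC. Then |KU| = |U − K| = 53.76.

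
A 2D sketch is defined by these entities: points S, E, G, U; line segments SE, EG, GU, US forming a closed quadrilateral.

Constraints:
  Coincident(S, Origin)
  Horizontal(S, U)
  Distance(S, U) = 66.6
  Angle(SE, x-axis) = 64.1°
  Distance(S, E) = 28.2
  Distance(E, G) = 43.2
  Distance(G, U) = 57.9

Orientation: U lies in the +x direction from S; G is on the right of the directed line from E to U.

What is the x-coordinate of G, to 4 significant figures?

11.51

S is at the origin; SU is horizontal with |SU| = 66.6 and U in +x, so U = (66.6, 0). SE runs at 64.1° with |SE| = 28.2, so E = (12.32, 25.37). G is determined by |EG| = 43.2 and |GU| = 57.9 together: it lies at the intersection of circle(E, 43.2) and circle(U, 57.9). With |EU| = 59.92, the foot of the radical line on EU is 17.56 from E and the perpendicular offset is √(43.2² − 17.56²) = 39.47. Taking the right-of-EU solution: G = (11.51, -17.82).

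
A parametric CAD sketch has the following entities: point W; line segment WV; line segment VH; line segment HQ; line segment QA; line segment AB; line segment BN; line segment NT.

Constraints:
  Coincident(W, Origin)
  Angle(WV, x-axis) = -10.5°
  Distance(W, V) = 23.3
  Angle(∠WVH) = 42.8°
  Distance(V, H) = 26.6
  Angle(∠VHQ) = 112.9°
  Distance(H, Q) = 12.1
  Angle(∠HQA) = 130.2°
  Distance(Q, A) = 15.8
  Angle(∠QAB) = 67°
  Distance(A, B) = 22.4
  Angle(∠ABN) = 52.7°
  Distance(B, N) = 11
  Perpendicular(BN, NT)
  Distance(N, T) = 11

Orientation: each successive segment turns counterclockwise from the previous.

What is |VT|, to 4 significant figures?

28.21

W is at the origin; WV runs at -10.5° with length 23.3, so V = (22.91, -4.246). ∠WVH = 42.8° gives VH at 126.7° from the x-axis; with |VH| = 26.6, H = (7.013, 17.08). ∠VHQ = 112.9° gives HQ at -166.2° from the x-axis; with |HQ| = 12.1, Q = (-4.738, 14.19). ∠HQA = 130.2° gives QA at -116.4° from the x-axis; with |QA| = 15.8, A = (-11.76, 0.04264). ∠QAB = 67.0° gives AB at -3.400° from the x-axis; with |AB| = 22.4, B = (10.60, -1.286). ∠ABN = 52.7° gives BN at 123.9° from the x-axis; with |BN| = 11.0, N = (4.462, 7.844). BN ⟂ NT, so NT runs at -146.1°; with |NT| = 11.0, T = (-4.668, 1.709). Then |VT| = |T − V| = 28.21.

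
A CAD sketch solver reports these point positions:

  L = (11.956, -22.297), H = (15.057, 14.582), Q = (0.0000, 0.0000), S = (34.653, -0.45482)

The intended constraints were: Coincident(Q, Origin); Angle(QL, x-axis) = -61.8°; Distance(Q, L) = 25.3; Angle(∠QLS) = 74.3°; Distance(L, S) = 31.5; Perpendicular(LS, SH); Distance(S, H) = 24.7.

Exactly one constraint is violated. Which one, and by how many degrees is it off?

Perpendicular(LS, SH) — off by 8.60°.

Q = (0.00, 0.00) ✓; QL at -61.80° ✓; |QL| = 25.30 ✓; ∠QLS = 74.30° ✓; |LS| = 31.50 ✓; ∠(LS, SH) = 98.60° ✗; |SH| = 24.70 ✓.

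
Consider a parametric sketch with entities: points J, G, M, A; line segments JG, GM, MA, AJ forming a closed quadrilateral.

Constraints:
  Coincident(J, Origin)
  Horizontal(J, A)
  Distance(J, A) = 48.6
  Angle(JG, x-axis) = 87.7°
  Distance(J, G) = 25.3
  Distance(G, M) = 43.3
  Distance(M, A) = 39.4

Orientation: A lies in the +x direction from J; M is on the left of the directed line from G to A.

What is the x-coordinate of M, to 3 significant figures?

42.1

J is at the origin; J and A share the same y with |JA| = 48.6 and A in +x, so A = (48.6, 0). JG runs at 87.7° with |JG| = 25.3, so G = (1.02, 25.3). M is determined by |GM| = 43.3 and |MA| = 39.4 together: it lies at the intersection of circle(G, 43.3) and circle(A, 39.4). With |GA| = 53.9, the foot of the radical line on GA is 29.9 from G and the perpendicular offset is √(43.3² − 29.9²) = 31.3. Taking the left-of-GA solution: M = (42.1, 38.9).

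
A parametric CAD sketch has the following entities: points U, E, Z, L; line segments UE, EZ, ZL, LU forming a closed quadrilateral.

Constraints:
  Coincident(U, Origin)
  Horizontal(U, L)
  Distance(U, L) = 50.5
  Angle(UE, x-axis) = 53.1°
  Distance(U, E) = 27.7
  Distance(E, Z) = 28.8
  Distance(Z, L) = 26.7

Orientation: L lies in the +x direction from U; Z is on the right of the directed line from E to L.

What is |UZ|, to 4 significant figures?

25.02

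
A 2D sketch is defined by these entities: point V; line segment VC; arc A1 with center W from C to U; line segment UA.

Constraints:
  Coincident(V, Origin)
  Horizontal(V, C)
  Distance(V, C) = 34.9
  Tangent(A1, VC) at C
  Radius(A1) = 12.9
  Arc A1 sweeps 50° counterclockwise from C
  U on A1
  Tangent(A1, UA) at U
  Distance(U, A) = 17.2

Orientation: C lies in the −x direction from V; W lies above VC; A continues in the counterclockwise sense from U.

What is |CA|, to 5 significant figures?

27.471

V is at the origin; VC is horizontal with |VC| = 34.9 and C on the −x side, so C = (-34.900, 0.0000). Tangency of A1 to VC means the radius WC is perpendicular to VC, so W = C + (0, 12.9) = (-34.900, 12.900). On A1, C sits at bearing -90° from W; a 50° counterclockwise sweep puts U at bearing -40°, so U = W + 12.9·(cos -40°, sin -40°) = (-25.018, 4.6080). Tangency of A1 to UA means the radius WU is perpendicular to UA, so UA runs along (−sin -40°, cos -40°); with |UA| = 17.2, A = (-13.962, 17.784). Then |CA| = |A − C| = 27.471.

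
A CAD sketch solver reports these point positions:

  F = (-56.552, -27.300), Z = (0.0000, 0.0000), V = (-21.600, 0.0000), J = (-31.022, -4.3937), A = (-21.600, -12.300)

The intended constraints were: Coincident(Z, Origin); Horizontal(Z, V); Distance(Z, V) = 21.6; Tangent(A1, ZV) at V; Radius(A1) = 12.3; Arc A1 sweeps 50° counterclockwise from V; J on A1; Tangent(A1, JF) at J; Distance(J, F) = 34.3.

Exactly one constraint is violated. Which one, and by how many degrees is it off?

Tangent(A1, JF) at J — off by 8.10°.

Z = (0.00, 0.00) ✓; Z.y = 0.00, V.y = 0.00 ✓; |ZV| = 21.60 ✓; ∠(AV, VZ) = 90.00° ✓; |AV| = 12.30 ✓; bearing(A→J) − bearing(A→V) = 50.00° ✓; |AJ| = 12.30 ✓; ∠(AJ, JF) = 98.10° ✗; |JF| = 34.30 ✓.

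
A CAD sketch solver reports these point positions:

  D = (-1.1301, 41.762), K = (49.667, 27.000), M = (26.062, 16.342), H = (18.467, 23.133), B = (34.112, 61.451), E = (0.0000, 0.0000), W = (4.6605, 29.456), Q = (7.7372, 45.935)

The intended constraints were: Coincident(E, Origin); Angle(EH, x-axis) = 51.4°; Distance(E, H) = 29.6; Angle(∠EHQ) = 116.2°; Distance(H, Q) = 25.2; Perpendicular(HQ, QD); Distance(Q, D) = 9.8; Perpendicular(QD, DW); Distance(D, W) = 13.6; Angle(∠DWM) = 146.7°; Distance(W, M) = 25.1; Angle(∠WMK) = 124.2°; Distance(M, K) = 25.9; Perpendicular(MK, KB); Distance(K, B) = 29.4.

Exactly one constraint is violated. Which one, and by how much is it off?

Distance(K, B) = 29.4 — off by 8.40.

E = (0.00, 0.00) ✓; EH at 51.40° ✓; |EH| = 29.60 ✓; ∠EHQ = 116.2° ✓; |HQ| = 25.20 ✓; ∠(HQ, QD) = 90.00° ✓; |QD| = 9.800 ✓; ∠(QD, DW) = 90.00° ✓; |DW| = 13.60 ✓; ∠DWM = 146.7° ✓; |WM| = 25.10 ✓; ∠WMK = 124.2° ✓; |MK| = 25.90 ✓; ∠(MK, KB) = 90.00° ✓; |KB| = 37.80 ✗.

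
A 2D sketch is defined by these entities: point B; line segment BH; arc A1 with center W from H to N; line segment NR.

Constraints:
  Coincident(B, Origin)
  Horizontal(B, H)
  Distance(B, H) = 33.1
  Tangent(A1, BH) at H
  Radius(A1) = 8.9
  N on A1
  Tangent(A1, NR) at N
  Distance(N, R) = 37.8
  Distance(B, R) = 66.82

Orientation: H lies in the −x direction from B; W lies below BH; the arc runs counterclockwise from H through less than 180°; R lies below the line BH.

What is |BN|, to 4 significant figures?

42.29

B is at the origin; B and H share the same y with |BH| = 33.1 and H on the −x side, so H = (-33.10, 0.000). Since A1 is tangent to BH there, WH ⟂ BH, so W = H + (0, -8.9) = (-33.10, -8.900). Since WN ⟂ NR (tangency), |WR| = √(8.9² + 37.8²) = 38.83 regardless of where N sits on A1. So R lies on both circle(B, 66.82) and circle(W, 38.83); the below-BH intersection is R = (-50.71, -43.51). N is the foot of the tangent from R: N = (-41.75, -6.789).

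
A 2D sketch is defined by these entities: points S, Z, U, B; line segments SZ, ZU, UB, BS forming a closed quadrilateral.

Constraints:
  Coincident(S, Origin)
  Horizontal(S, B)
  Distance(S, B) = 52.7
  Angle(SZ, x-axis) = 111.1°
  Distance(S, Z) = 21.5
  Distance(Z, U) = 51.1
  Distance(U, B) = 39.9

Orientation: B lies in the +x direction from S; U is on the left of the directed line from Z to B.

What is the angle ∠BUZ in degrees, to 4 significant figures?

87.92°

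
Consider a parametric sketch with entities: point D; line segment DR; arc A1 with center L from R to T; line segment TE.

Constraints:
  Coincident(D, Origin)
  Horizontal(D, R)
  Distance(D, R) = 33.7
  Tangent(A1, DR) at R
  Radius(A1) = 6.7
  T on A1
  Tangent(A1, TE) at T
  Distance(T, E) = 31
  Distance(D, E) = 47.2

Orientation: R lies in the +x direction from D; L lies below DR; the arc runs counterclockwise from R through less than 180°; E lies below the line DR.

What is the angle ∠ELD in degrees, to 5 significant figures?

91.088°

D is at the origin; DR is horizontal with |DR| = 33.7 and R on the +x side, so R = (33.700, 0.0000). Tangency of A1 to DR means the radius LR is perpendicular to DR, so L = R + (0, -6.7) = (33.700, -6.7000). Since LT ⟂ TE (tangency), |LE| = √(6.7² + 31.0²) = 31.716 regardless of where T sits on A1. So E lies on both circle(D, 47.2) and circle(L, 31.716); the below-DR intersection is E = (28.107, -37.919). T is the foot of the tangent from E: T = (27.004, -6.9384).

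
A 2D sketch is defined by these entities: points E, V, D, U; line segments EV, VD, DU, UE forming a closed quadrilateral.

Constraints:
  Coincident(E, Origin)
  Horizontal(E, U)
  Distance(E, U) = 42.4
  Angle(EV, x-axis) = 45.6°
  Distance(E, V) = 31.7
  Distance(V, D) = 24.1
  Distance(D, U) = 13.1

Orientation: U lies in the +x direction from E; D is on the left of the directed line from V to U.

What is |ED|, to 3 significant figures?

46.1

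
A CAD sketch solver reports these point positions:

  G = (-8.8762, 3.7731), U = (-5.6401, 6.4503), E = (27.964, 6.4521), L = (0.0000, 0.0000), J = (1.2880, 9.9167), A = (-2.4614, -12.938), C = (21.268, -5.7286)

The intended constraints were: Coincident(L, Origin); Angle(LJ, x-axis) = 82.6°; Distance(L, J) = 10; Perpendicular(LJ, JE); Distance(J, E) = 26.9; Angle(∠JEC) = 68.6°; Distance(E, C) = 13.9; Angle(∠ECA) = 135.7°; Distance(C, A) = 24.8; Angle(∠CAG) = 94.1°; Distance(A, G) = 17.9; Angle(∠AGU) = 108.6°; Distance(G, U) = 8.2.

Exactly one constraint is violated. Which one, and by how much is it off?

Distance(G, U) = 8.2 — off by 4.00.

L = (0.00, 0.00) ✓; LJ at 82.60° ✓; |LJ| = 10.00 ✓; ∠(LJ, JE) = 90.00° ✓; |JE| = 26.90 ✓; ∠JEC = 68.60° ✓; |EC| = 13.90 ✓; ∠ECA = 135.7° ✓; |CA| = 24.80 ✓; ∠CAG = 94.10° ✓; |AG| = 17.90 ✓; ∠AGU = 108.6° ✓; |GU| = 4.200 ✗.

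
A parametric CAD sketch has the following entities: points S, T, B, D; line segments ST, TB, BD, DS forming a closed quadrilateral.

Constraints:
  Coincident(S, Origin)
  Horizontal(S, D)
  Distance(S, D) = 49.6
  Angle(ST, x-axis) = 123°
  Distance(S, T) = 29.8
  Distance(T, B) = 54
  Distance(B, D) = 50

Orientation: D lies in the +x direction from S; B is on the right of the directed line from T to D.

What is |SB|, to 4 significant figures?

24.97

S is at the origin; S and D share the same y with |SD| = 49.6 and D in +x, so D = (49.6, 0). ST runs at 123.0° with |ST| = 29.8, so T = (-16.23, 24.99). B is determined by |TB| = 54.0 and |BD| = 50.0 together: it lies at the intersection of circle(T, 54.0) and circle(D, 50.0). With |TD| = 70.41, the foot of the radical line on TD is 38.16 from T and the perpendicular offset is √(54.0² − 38.16²) = 38.21. Taking the right-of-TD solution: B = (5.886, -24.27).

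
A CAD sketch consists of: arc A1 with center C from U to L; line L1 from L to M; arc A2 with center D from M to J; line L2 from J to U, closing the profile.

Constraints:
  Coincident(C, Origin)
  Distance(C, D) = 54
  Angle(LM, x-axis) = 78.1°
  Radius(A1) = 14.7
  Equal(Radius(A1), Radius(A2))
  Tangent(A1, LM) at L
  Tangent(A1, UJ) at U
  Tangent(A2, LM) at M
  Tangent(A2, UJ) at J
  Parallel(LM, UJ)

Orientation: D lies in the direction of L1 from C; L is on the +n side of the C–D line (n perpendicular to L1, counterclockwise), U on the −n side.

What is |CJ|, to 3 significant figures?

56.0

Tangency of A1 to both parallel lines with radius 14.7 puts L and U at C ± 14.7·n: L = (-14.4, 3.03), U = (14.4, -3.03). Equal radii place M and J the same way about D: M = D + 14.7·n = (-3.25, 55.9), J = D − 14.7·n = (25.5, 49.8). Then |CJ| = |J − C| = 56.0.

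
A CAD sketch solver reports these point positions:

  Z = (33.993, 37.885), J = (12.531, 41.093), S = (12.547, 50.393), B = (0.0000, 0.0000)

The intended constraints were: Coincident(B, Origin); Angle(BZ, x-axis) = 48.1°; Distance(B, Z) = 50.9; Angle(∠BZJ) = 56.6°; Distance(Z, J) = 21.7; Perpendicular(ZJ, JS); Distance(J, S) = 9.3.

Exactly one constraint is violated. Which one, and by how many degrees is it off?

Perpendicular(ZJ, JS) — off by 8.40°.

B = (0.00, 0.00) ✓; BZ at 48.10° ✓; |BZ| = 50.90 ✓; ∠BZJ = 56.60° ✓; |ZJ| = 21.70 ✓; ∠(ZJ, JS) = 81.60° ✗; |JS| = 9.300 ✓.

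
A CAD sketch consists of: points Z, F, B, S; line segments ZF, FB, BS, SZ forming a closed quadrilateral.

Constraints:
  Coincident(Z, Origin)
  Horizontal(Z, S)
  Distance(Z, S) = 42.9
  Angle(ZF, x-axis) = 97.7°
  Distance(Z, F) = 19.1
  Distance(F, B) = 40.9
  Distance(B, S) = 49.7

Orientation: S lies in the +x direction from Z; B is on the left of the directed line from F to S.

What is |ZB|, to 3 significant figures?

54.3

Z is at the origin; Z and S share the same y with |ZS| = 42.9 and S in +x, so S = (42.9, 0). ZF runs at 97.7° with |ZF| = 19.1, so F = (-2.56, 18.9). B is determined by |FB| = 40.9 and |BS| = 49.7 together: it lies at the intersection of circle(F, 40.9) and circle(S, 49.7). With |FS| = 49.2, the foot of the radical line on FS is 16.5 from F and the perpendicular offset is √(40.9² − 16.5²) = 37.4. Taking the left-of-FS solution: B = (27.1, 47.1).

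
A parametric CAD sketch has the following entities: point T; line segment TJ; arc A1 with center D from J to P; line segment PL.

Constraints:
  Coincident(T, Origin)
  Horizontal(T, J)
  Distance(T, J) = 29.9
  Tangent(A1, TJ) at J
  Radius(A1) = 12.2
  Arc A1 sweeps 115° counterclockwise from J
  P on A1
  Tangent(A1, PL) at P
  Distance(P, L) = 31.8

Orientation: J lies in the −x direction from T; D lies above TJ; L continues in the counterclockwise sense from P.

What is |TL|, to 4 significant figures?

56.34

On A1, J sits at bearing -90° from D; a 115° counterclockwise sweep puts P at bearing 25°, so P = D + 12.2·(cos 25°, sin 25°) = (-18.84, 17.36). The tangent condition forces DP to be normal to PL, so PL runs along (−sin 25°, cos 25°); with |PL| = 31.8, L = (-32.28, 46.18). Then |TL| = |L − T| = 56.34.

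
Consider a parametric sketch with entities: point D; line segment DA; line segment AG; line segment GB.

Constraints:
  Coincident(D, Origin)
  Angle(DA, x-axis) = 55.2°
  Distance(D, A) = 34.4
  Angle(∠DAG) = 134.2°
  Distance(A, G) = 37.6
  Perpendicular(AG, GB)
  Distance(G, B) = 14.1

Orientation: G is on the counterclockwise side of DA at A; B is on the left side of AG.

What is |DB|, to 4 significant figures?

62.48

∠DAG = 134.2°, so AG runs at 55.2° + (180° − 134.2°) = 101.0° from the x-axis; with |AG| = 37.6, G = A + 37.6·(cos 101.0°, sin 101.0°) = (12.46, 65.16). AG is perpendicular to GB; with |GB| = 14.1 on the left of AG, B = G + 14.1·(-0.9816, -0.1908) = (-1.383, 62.47). Then |DB| = |B − D| = 62.48.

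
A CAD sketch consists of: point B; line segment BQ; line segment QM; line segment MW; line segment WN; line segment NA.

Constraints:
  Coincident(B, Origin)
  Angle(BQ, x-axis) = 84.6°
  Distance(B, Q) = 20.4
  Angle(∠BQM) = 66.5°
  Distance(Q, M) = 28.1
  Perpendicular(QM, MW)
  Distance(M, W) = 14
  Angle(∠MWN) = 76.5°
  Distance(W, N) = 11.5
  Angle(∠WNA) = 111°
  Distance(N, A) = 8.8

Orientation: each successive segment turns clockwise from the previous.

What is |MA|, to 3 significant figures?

12.6

∠MWN = 76.5° gives WN at 138° from the x-axis; with |WN| = 11.5, N = (11.3, 2.23). ∠WNA = 111.0° gives NA at 68.6° from the x-axis; with |NA| = 8.8, A = (14.5, 10.4). Then |MA| = |A − M| = 12.6.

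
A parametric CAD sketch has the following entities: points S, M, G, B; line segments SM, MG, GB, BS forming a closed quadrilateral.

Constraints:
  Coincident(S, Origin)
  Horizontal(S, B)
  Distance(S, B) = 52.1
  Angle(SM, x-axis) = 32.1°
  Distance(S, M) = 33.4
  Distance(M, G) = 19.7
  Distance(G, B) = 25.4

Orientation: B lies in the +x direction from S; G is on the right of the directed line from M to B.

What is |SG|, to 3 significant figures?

26.8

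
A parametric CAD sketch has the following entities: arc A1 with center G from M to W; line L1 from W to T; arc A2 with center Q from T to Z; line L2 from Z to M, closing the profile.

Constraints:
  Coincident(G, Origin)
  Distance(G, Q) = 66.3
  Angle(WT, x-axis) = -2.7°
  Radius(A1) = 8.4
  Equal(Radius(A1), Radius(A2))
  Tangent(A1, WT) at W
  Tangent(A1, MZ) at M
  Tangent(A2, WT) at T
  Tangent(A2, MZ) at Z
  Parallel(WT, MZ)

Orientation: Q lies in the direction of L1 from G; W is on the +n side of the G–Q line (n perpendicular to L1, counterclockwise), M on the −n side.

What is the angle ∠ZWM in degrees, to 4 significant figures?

75.78°

The slot axis is L1's direction at -2.7°, so u = (cos -2.7°, sin -2.7°) = (0.9989, -0.04711) and n = (−sin -2.7°, cos -2.7°) = (0.04711, 0.9989). G is at the origin and Q lies 66.3 along u from G, so Q = 66.3·u = (66.23, -3.123). Tangency of A1 to both parallel lines with radius 8.4 puts W and M at G ± 8.4·n: W = (0.3957, 8.391), M = (-0.3957, -8.391). Equal radii place T and Z the same way about Q: T = Q + 8.4·n = (66.62, 5.268), Z = Q − 8.4·n = (65.83, -11.51). Then cos ∠ZWM = WZ·WM / (|WZ||WM|), giving 75.78°.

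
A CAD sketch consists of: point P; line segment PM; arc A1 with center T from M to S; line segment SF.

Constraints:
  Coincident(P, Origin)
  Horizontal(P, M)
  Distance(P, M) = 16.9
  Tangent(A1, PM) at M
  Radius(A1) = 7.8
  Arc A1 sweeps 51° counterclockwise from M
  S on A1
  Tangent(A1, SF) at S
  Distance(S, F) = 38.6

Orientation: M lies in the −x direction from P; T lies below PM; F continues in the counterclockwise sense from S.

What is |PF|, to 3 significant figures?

57.6

P is at the origin; P and M share the same y with |PM| = 16.9 and M on the −x side, so M = (-16.9, 0.00). A1 meets PM tangentially, so TM is at right angles to PM, so T = M + (0, -7.8) = (-16.9, -7.80). On A1, M sits at bearing 90° from T; a 51° counterclockwise sweep puts S at bearing 141°, so S = T + 7.8·(cos 141°, sin 141°) = (-23.0, -2.89). Tangency of A1 to SF means the radius TS is perpendicular to SF, so SF runs along (−sin 141°, cos 141°); with |SF| = 38.6, F = (-47.3, -32.9). Then |PF| = |F − P| = 57.6.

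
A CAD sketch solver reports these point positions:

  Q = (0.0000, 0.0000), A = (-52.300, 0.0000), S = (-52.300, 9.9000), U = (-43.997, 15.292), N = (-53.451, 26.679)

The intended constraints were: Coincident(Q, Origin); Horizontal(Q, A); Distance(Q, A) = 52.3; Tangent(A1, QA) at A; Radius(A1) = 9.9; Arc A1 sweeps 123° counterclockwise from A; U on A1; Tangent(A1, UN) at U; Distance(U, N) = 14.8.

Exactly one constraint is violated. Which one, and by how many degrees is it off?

Tangent(A1, UN) at U — off by 6.70°.

Q = (0.00, 0.00) ✓; Q.y = 0.00, A.y = 0.00 ✓; |QA| = 52.30 ✓; ∠(SA, AQ) = 90.00° ✓; |SA| = 9.900 ✓; bearing(S→U) − bearing(S→A) = 123.0° ✓; |SU| = 9.900 ✓; ∠(SU, UN) = 83.30° ✗; |UN| = 14.80 ✓.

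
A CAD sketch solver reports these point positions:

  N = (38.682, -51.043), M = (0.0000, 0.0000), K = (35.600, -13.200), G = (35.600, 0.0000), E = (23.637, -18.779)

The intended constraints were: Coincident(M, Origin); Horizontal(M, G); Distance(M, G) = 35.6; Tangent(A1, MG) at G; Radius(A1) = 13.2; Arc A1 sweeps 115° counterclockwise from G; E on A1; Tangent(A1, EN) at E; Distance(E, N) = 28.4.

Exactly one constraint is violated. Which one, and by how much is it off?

Distance(E, N) = 28.4 — off by 7.20.

M = (0.00, 0.00) ✓; M.y = 0.00, G.y = 0.00 ✓; |MG| = 35.60 ✓; ∠(KG, GM) = 90.00° ✓; |KG| = 13.20 ✓; bearing(K→E) − bearing(K→G) = 115.0° ✓; |KE| = 13.20 ✓; ∠(KE, EN) = 90.00° ✓; |EN| = 35.60 ✗.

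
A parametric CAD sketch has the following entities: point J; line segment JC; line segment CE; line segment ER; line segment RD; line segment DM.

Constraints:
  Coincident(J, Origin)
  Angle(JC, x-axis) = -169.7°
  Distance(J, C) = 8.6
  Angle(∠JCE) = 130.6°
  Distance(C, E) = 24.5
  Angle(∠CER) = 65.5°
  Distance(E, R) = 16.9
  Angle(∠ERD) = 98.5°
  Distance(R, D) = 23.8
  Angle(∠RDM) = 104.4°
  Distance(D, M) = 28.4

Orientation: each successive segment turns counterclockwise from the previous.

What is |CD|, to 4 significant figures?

10.33

∠CER = 65.5° gives ER at -5.800° from the x-axis; with |ER| = 16.9, R = (-4.009, -24.40). ∠ERD = 98.5° gives RD at 75.70° from the x-axis; with |RD| = 23.8, D = (1.870, -1.336). Then |CD| = |D − C| = 10.33.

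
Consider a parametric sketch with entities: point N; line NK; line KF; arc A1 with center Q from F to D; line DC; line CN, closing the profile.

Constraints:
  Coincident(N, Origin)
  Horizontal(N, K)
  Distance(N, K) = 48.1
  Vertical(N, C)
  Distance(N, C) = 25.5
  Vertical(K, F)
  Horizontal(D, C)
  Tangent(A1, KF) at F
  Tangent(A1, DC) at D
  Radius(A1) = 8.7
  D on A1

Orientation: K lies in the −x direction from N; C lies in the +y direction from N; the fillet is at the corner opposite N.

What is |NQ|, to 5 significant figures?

42.832

N is at the origin; NK is horizontal with |NK| = 48.1 and K on the −x side, so K = (-48.100, 0.0000). N and C share the same x with |NC| = 25.5 and C on the +y side, so C = (0.0000, 25.500). The virtual corner opposite N is at (-48.100, 25.500). Since A1 is tangent to KF there, QF ⟂ KF and tangency of A1 to DC means the radius QD is perpendicular to DC, with radius 8.7, so the center Q sits 8.7 in from both sides at Q = (-39.400, 16.800). Then |NQ| = |Q − N| = 42.832.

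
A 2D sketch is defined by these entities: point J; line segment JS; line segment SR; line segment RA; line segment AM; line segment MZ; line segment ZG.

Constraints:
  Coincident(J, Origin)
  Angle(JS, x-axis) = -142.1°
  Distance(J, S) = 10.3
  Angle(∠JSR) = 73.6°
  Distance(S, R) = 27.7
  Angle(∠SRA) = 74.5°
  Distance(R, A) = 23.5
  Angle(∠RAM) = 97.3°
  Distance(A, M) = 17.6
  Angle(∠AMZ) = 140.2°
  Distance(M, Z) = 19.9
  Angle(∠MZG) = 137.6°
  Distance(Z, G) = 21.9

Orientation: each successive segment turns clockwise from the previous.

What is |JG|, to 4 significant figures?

29.06

∠AMZ = 140.2° gives MZ at -116.5° from the x-axis; with |MZ| = 19.9, Z = (0.2612, -13.04). ∠MZG = 137.6° gives ZG at -158.9° from the x-axis; with |ZG| = 21.9, G = (-20.17, -20.92). Then |JG| = |G − J| = 29.06.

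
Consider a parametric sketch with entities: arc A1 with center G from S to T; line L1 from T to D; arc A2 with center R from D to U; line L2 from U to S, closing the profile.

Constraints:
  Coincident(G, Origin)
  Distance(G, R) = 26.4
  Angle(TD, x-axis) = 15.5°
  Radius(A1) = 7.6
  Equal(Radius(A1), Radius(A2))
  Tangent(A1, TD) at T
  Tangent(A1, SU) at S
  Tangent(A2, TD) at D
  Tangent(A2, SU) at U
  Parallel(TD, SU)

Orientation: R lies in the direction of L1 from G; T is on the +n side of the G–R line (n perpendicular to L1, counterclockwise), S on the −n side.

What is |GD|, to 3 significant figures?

27.5

The slot axis is L1's direction at 15.5°, so u = (cos 15.5°, sin 15.5°) = (0.964, 0.267) and n = (−sin 15.5°, cos 15.5°) = (-0.267, 0.964). G is at the origin and R lies 26.4 along u from G, so R = 26.4·u = (25.4, 7.06). Tangency of A1 to both parallel lines with radius 7.6 puts T and S at G ± 7.6·n: T = (-2.03, 7.32), S = (2.03, -7.32). Equal radii place D and U the same way about R: D = R + 7.6·n = (23.4, 14.4), U = R − 7.6·n = (27.5, -0.268). Then |GD| = |D − G| = 27.5.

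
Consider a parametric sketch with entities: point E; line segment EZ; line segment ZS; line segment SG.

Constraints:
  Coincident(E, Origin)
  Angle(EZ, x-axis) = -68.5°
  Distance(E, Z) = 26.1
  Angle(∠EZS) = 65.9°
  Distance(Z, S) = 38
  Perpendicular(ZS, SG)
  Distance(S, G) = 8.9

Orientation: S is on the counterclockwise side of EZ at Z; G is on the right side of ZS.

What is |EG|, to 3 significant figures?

42.6

∠EZS = 65.9°, so ZS runs at -68.5° + (180° − 65.9°) = 45.6° from the x-axis; with |ZS| = 38.0, S = Z + 38.0·(cos 45.6°, sin 45.6°) = (36.2, 2.87). ZS is perpendicular to SG; with |SG| = 8.9 on the right of ZS, G = S + 8.9·(0.714, -0.700) = (42.5, -3.36). Then |EG| = |G − E| = 42.6.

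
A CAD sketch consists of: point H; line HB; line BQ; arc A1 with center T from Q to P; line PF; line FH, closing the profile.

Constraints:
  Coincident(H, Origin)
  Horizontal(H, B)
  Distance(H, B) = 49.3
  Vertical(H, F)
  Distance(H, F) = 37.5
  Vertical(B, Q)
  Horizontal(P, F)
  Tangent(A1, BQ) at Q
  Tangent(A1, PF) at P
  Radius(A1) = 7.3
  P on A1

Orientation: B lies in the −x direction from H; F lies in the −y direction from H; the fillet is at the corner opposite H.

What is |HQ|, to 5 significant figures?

57.815

H is at the origin; H and B share the same y with |HB| = 49.3 and B on the −x side, so B = (-49.300, 0.0000). H and F share the same x with |HF| = 37.5 and F on the −y side, so F = (0.0000, -37.500). The virtual corner opposite H is at (-49.300, -37.500). A1 meets BQ tangentially, so TQ is at right angles to BQ and since A1 is tangent to PF there, TP ⟂ PF, with radius 7.3, so the center T sits 7.3 in from both sides at T = (-42.000, -30.200). That places the tangent points at Q = (-49.300, -30.200) on BQ and P = (-42.000, -37.500) on PF. Then |HQ| = |Q − H| = 57.815.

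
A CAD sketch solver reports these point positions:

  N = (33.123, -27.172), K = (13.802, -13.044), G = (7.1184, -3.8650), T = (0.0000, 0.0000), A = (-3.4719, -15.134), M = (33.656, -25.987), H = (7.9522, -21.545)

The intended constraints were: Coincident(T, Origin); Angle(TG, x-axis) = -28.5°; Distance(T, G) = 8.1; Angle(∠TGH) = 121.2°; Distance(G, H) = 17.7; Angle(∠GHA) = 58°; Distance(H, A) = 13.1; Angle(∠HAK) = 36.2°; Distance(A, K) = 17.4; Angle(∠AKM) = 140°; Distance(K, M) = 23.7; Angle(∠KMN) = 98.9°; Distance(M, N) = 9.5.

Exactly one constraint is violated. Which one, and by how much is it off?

Distance(M, N) = 9.5 — off by 8.20.

T = (0.00, 0.00) ✓; TG at -28.50° ✓; |TG| = 8.100 ✓; ∠TGH = 121.2° ✓; |GH| = 17.70 ✓; ∠GHA = 58.00° ✓; |HA| = 13.10 ✓; ∠HAK = 36.20° ✓; |AK| = 17.40 ✓; ∠AKM = 140.0° ✓; |KM| = 23.70 ✓; ∠KMN = 98.88° ✓; |MN| = 1.299 ✗.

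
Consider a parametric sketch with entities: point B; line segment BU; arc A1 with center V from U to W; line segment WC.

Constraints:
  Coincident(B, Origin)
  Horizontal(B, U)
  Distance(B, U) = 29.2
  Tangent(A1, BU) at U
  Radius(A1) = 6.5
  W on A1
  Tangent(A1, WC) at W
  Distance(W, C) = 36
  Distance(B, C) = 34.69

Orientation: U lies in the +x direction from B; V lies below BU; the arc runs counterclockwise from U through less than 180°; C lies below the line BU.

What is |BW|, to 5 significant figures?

23.810

B is at the origin; BU is horizontal with |BU| = 29.2 and U on the +x side, so U = (29.200, 0.0000). Since A1 is tangent to BU there, VU ⟂ BU, so V = U + (0, -6.5) = (29.200, -6.5000). Since VW ⟂ WC (tangency), |VC| = √(6.5² + 36.0²) = 36.582 regardless of where W sits on A1. So C lies on both circle(B, 34.69) and circle(V, 36.582); the below-BU intersection is C = (5.3859, -34.269). W is the foot of the tangent from C: W = (23.593, -3.2127).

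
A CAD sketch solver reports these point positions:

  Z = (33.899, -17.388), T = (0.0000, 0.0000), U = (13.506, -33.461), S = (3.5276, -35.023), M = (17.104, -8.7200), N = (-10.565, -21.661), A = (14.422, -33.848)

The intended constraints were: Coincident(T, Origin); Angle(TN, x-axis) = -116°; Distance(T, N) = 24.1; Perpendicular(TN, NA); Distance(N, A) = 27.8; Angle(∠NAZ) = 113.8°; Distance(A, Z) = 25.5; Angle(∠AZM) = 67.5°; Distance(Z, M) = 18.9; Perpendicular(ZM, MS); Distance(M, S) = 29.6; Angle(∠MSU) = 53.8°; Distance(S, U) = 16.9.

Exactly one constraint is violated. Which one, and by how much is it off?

Distance(S, U) = 16.9 — off by 6.80.

T = (0.00, 0.00) ✓; TN at -116.0° ✓; |TN| = 24.10 ✓; ∠(TN, NA) = 90.00° ✓; |NA| = 27.80 ✓; ∠NAZ = 113.8° ✓; |AZ| = 25.50 ✓; ∠AZM = 67.50° ✓; |ZM| = 18.90 ✓; ∠(ZM, MS) = 90.00° ✓; |MS| = 29.60 ✓; ∠MSU = 53.80° ✓; |SU| = 10.10 ✗.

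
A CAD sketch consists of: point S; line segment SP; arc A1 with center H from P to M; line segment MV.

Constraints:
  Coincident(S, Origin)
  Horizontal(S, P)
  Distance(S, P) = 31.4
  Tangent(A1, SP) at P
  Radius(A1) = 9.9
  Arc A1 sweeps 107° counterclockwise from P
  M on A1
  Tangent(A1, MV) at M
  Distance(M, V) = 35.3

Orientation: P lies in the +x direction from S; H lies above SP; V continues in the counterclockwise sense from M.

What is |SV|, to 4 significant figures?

55.68

S is at the origin; S and P share the same y with |SP| = 31.4 and P on the +x side, so P = (31.40, 0.000). Tangency of A1 to SP means the radius HP is perpendicular to SP, so H = P + (0, 9.9) = (31.40, 9.900). On A1, P sits at bearing -90° from H; a 107° counterclockwise sweep puts M at bearing 17°, so M = H + 9.9·(cos 17°, sin 17°) = (40.87, 12.79). A1 meets MV tangentially, so HM is at right angles to MV, so MV runs along (−sin 17°, cos 17°); with |MV| = 35.3, V = (30.55, 46.55). Then |SV| = |V − S| = 55.68.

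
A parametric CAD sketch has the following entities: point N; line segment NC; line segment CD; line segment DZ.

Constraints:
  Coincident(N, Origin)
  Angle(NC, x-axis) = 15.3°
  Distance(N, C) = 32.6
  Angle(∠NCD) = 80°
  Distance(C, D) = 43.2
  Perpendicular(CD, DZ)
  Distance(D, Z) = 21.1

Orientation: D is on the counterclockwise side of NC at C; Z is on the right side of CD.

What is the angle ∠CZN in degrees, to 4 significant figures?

28.76°

N is at the origin; NC runs at 15.3° with length 32.6, so C = 32.6·(cos 15.3°, sin 15.3°) = (31.44, 8.602). ∠NCD = 80.0°, so CD runs at 15.3° + (180° − 80.0°) = 115.3° from the x-axis; with |CD| = 43.2, D = C + 43.2·(cos 115.3°, sin 115.3°) = (12.98, 47.66). CD is perpendicular to DZ; with |DZ| = 21.1 on the right of CD, Z = D + 21.1·(0.9041, 0.4274) = (32.06, 56.68). Then cos ∠CZN = ZC·ZN / (|ZC||ZN|), giving 28.76°.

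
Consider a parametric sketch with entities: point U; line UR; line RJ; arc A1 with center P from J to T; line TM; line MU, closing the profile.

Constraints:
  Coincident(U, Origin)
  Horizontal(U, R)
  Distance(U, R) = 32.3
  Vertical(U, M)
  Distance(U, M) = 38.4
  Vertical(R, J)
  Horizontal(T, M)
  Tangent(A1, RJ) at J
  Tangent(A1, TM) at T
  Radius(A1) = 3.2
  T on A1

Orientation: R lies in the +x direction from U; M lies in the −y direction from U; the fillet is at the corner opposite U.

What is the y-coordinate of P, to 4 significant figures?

-35.20

UM is vertical with |UM| = 38.4 and M on the −y side, so M = (0.000, -38.40). The virtual corner opposite U is at (32.30, -38.40). A1 meets RJ tangentially, so PJ is at right angles to RJ and the tangent condition forces PT to be normal to TM, with radius 3.2, so the center P sits 3.2 in from both sides at P = (29.10, -35.20). So P.y = -35.20.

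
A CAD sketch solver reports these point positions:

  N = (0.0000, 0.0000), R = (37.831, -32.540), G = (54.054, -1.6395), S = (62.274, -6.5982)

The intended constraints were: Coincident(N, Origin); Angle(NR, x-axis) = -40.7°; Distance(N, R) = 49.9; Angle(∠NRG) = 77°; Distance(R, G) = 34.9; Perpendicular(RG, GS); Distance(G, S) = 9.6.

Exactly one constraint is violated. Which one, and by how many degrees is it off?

Perpendicular(RG, GS) — off by 3.40°.

N = (0.00, 0.00) ✓; NR at -40.70° ✓; |NR| = 49.90 ✓; ∠NRG = 77.00° ✓; |RG| = 34.90 ✓; ∠(RG, GS) = 93.40° ✗; |GS| = 9.600 ✓.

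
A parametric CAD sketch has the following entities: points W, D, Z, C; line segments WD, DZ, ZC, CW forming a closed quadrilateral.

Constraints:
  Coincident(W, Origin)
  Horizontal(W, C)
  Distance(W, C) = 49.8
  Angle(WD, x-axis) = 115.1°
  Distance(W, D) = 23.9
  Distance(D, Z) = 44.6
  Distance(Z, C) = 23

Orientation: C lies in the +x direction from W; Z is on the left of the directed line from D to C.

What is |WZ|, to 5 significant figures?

38.161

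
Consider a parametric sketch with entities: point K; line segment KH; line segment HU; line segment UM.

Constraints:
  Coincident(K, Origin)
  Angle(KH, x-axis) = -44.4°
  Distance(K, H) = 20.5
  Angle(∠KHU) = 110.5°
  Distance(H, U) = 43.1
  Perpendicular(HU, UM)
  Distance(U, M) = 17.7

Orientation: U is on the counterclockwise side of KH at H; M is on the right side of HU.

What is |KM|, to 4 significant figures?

62.37

∠KHU = 110.5°, so HU runs at -44.4° + (180° − 110.5°) = 25.10° from the x-axis; with |HU| = 43.1, U = H + 43.1·(cos 25.10°, sin 25.10°) = (53.68, 3.940). HU ⟂ UM; with |UM| = 17.7 on the right of HU, M = U + 17.7·(0.4242, -0.9056) = (61.19, -12.09). Then |KM| = |M − K| = 62.37.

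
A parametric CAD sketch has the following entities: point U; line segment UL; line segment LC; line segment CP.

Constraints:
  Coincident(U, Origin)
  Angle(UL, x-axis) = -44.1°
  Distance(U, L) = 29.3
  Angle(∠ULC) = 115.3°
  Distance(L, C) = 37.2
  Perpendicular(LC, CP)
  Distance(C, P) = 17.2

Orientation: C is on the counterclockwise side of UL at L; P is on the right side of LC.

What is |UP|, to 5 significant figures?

66.189

U is at the origin; UL runs at -44.1° with length 29.3, so L = 29.3·(cos -44.1°, sin -44.1°) = (21.041, -20.390). ∠ULC = 115.3°, so LC runs at -44.1° + (180° − 115.3°) = 20.600° from the x-axis; with |LC| = 37.2, C = L + 37.2·(cos 20.600°, sin 20.600°) = (55.863, -7.3017). The perpendicularity gives CP at right angles to LC; with |CP| = 17.2 on the right of LC, P = C + 17.2·(0.35184, -0.93606) = (61.914, -23.402). Then |UP| = |P − U| = 66.189.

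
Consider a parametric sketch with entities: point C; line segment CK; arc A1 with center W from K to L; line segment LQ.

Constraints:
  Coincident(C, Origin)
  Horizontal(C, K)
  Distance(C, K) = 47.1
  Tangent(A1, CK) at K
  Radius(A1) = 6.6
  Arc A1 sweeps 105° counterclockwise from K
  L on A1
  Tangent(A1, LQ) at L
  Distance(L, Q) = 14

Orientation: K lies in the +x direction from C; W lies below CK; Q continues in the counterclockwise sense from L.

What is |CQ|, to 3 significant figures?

49.4

On A1, K sits at bearing 90° from W; a 105° counterclockwise sweep puts L at bearing 195°, so L = W + 6.6·(cos 195°, sin 195°) = (40.7, -8.31). A1 meets LQ tangentially, so WL is at right angles to LQ, so LQ runs along (−sin 195°, cos 195°); with |LQ| = 14.0, Q = (44.3, -21.8). Then |CQ| = |Q − C| = 49.4.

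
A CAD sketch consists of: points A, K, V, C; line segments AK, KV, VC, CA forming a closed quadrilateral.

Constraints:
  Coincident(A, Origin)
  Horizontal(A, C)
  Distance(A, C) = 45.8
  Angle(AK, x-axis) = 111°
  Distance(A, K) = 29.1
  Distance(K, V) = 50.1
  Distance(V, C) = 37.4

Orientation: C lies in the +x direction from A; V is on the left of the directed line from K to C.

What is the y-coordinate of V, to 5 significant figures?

36.730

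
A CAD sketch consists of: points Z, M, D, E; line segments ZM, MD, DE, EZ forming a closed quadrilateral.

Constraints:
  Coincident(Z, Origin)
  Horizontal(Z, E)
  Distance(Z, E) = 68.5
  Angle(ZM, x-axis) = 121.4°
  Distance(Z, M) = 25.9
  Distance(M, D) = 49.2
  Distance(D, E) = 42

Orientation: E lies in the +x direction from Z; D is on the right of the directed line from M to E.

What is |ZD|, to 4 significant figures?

27.57

Checks: |ZE| = 68.50 ✓; |ZM| = 25.90 ✓; |MD| = 49.20 ✓; |DE| = 42.00 ✓.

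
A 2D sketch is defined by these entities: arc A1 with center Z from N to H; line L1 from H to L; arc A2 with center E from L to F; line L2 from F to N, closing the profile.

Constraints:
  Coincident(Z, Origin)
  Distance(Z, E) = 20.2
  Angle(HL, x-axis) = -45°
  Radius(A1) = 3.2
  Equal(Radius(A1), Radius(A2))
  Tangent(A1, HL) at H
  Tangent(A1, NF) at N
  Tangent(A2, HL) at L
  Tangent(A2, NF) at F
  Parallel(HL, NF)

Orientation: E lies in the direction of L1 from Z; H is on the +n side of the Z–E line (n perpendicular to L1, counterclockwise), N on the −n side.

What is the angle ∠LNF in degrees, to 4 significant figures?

17.58°

Tangency of A1 to both parallel lines with radius 3.2 puts H and N at Z ± 3.2·n: H = (2.263, 2.263), N = (-2.263, -2.263). Equal radii place L and F the same way about E: L = E + 3.2·n = (16.55, -12.02), F = E − 3.2·n = (12.02, -16.55). Then cos ∠LNF = NL·NF / (|NL||NF|), giving 17.58°.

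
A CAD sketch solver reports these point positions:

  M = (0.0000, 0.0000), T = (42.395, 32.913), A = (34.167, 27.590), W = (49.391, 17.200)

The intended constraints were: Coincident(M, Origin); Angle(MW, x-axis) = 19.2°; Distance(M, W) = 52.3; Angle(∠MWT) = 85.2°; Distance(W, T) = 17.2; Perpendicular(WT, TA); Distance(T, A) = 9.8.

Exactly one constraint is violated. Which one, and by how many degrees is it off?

Perpendicular(WT, TA) — off by 8.90°.

M = (0.00, 0.00) ✓; MW at 19.20° ✓; |MW| = 52.30 ✓; ∠MWT = 85.20° ✓; |WT| = 17.20 ✓; ∠(WT, TA) = 98.90° ✗; |TA| = 9.800 ✓.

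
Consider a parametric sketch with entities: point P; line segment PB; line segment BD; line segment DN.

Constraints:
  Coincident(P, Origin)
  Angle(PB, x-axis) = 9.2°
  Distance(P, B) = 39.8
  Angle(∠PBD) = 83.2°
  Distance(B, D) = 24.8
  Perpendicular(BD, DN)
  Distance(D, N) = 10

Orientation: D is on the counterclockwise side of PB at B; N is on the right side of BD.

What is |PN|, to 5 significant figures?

53.439

P is at the origin; PB runs at 9.2° with length 39.8, so B = 39.8·(cos 9.2°, sin 9.2°) = (39.288, 6.3633). ∠PBD = 83.2°, so BD runs at 9.2° + (180° − 83.2°) = 106.00° from the x-axis; with |BD| = 24.8, D = B + 24.8·(cos 106.00°, sin 106.00°) = (32.452, 30.203). The perpendicularity gives DN at right angles to BD; with |DN| = 10.0 on the right of BD, N = D + 10.0·(0.96126, 0.27564) = (42.065, 32.959). Then |PN| = |N − P| = 53.439.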